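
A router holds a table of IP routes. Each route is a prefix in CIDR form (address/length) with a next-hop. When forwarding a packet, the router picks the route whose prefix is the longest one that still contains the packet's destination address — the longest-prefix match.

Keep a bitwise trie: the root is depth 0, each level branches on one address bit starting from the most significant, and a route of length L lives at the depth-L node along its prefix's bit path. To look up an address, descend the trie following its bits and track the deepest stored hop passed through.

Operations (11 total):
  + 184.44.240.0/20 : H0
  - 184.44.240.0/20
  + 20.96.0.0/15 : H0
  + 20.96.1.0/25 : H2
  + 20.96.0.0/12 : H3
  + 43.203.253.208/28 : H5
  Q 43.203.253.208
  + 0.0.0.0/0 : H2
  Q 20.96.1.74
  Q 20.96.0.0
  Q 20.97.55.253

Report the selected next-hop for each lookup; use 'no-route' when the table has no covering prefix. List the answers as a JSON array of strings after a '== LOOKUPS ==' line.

Process each operation:
  + 184.44.240.0/20 (H0) depth=20
  del 184.44.240.0/20 (clear depth 20)
  + 20.96.0.0/15 (H0) depth=15
  + 20.96.1.0/25 (H2) depth=25
  + 20.96.0.0/12 (H3) depth=12
  + 43.203.253.208/28 (H5) depth=28
  lookup 43.203.253.208: bits 0010101111001011111111011101 walk d0:-→d1:-→d2:-→d3:-→d4:-→d5:-→d6:-→d7:-→d8:-→d9:-→d10:-→d11:-→d12:-→d13:-→d14:-→d15:-→d16:-→d17:-→d18:-→d19:-→d20:-→d21:-→d22:-→d23:-→d24:-→d25:-→d26:-→d27:-→d28:H5 -> H5
  + 0.0.0.0/0 (H2) depth=0
  lookup 20.96.1.74: bits 0001010001100000000000010 walk d0:H2→d1:-→d2:-→d3:-→d4:-→d5:-→d6:-→d7:-→d8:-→d9:-→d10:-→d11:-→d12:H3→d13:-→d14:-→d15:H0→d16:-→d17:-→d18:-→d19:-→d20:-→d21:-→d22:-→d23:-→d24:-→d25:H2 -> H2
  lookup 20.96.0.0: bits 00010100011000000000000 walk d0:H2→d1:-→d2:-→d3:-→d4:-→d5:-→d6:-→d7:-→d8:-→d9:-→d10:-→d11:-→d12:H3→d13:-→d14:-→d15:H0→d16:-→d17:-→d18:-→d19:-→d20:-→d21:-→d22:-→d23:- -> H0
  lookup 20.97.55.253: bits 000101000110000 walk d0:H2→d1:-→d2:-→d3:-→d4:-→d5:-→d6:-→d7:-→d8:-→d9:-→d10:-→d11:-→d12:H3→d13:-→d14:-→d15:H0 -> H0

== LOOKUPS ==
["H5","H2","H0","H0"]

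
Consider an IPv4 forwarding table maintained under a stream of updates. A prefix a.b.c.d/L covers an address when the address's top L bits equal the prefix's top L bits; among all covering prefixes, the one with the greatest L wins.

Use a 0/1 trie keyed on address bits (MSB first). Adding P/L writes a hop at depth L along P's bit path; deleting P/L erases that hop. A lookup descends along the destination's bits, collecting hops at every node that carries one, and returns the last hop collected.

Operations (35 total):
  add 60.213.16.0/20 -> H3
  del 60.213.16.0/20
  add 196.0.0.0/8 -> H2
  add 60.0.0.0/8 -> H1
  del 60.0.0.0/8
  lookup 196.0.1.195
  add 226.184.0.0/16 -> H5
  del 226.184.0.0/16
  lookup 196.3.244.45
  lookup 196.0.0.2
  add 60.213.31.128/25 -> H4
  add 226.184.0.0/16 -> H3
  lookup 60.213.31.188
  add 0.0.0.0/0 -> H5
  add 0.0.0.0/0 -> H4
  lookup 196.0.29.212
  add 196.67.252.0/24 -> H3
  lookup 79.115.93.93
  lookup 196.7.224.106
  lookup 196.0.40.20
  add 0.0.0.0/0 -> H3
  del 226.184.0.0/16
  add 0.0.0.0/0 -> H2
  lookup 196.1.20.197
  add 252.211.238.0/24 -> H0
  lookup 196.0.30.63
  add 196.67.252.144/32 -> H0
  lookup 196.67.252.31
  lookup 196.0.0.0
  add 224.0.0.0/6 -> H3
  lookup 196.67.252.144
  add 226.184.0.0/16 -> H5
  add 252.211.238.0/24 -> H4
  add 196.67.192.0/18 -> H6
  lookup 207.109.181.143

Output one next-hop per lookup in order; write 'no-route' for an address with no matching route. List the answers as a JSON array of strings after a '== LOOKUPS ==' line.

Trace:
  add 60.213.16.0/20 -> H3 at depth 20
  - 60.213.16.0/20 clear@20
  add 196.0.0.0/8 -> H2 at depth 8
  add 60.0.0.0/8 -> H1 at depth 8
  - 60.0.0.0/8 clear@8
  ? 196.0.1.195  path d0:-→d1:-→d2:-→d3:-→d4:-→d5:-→d6:-→d7:-→d8:H2  best=H2
  add 226.184.0.0/16 -> H5 at depth 16
  - 226.184.0.0/16 clear@16
  ? 196.3.244.45  path d0:-→d1:-→d2:-→d3:-→d4:-→d5:-→d6:-→d7:-→d8:H2  best=H2
  ? 196.0.0.2  path d0:-→d1:-→d2:-→d3:-→d4:-→d5:-→d6:-→d7:-→d8:H2  best=H2
  add 60.213.31.128/25 -> H4 at depth 25
  add 226.184.0.0/16 -> H3 at depth 16
  ? 60.213.31.188  path d0:-→d1:-→d2:-→d3:-→d4:-→d5:-→d6:-→d7:-→d8:-→d9:-→d10:-→d11:-→d12:-→d13:-→d14:-→d15:-→d16:-→d17:-→d18:-→d19:-→d20:-→d21:-→d22:-→d23:-→d24:-→d25:H4  best=H4
  add 0.0.0.0/0 -> H5 at depth 0
  add 0.0.0.0/0 -> H4 at depth 0
  ? 196.0.29.212  path d0:H4→d1:-→d2:-→d3:-→d4:-→d5:-→d6:-→d7:-→d8:H2  best=H2
  add 196.67.252.0/24 -> H3 at depth 24
  ? 79.115.93.93  path d0:H4→d1:-  best=H4
  ? 196.7.224.106  path d0:H4→d1:-→d2:-→d3:-→d4:-→d5:-→d6:-→d7:-→d8:H2→d9:-  best=H2
  ? 196.0.40.20  path d0:H4→d1:-→d2:-→d3:-→d4:-→d5:-→d6:-→d7:-→d8:H2→d9:-  best=H2
  add 0.0.0.0/0 -> H3 at depth 0
  - 226.184.0.0/16 clear@16
  add 0.0.0.0/0 -> H2 at depth 0
  ? 196.1.20.197  path d0:H2→d1:-→d2:-→d3:-→d4:-→d5:-→d6:-→d7:-→d8:H2→d9:-  best=H2
  add 252.211.238.0/24 -> H0 at depth 24
  ? 196.0.30.63  path d0:H2→d1:-→d2:-→d3:-→d4:-→d5:-→d6:-→d7:-→d8:H2→d9:-  best=H2
  add 196.67.252.144/32 -> H0 at depth 32
  ? 196.67.252.31  path d0:H2→d1:-→d2:-→d3:-→d4:-→d5:-→d6:-→d7:-→d8:H2→d9:-→d10:-→d11:-→d12:-→d13:-→d14:-→d15:-→d16:-→d17:-→d18:-→d19:-→d20:-→d21:-→d22:-→d23:-→d24:H3  best=H3
  ? 196.0.0.0  path d0:H2→d1:-→d2:-→d3:-→d4:-→d5:-→d6:-→d7:-→d8:H2→d9:-  best=H2
  add 224.0.0.0/6 -> H3 at depth 6
  ? 196.67.252.144  path d0:H2→d1:-→d2:-→d3:-→d4:-→d5:-→d6:-→d7:-→d8:H2→d9:-→d10:-→d11:-→d12:-→d13:-→d14:-→d15:-→d16:-→d17:-→d18:-→d19:-→d20:-→d21:-→d22:-→d23:-→d24:H3→d25:-→d26:-→d27:-→d28:-→d29:-→d30:-→d31:-→d32:H0  best=H0
  add 226.184.0.0/16 -> H5 at depth 16
  add 252.211.238.0/24 -> H4 at depth 24
  add 196.67.192.0/18 -> H6 at depth 18
  ? 207.109.181.143  path d0:H2→d1:-→d2:-→d3:-→d4:-  best=H2

== LOOKUPS ==
["H2","H2","H2","H4","H2","H4","H2","H2","H2","H2","H3","H2","H0","H2"]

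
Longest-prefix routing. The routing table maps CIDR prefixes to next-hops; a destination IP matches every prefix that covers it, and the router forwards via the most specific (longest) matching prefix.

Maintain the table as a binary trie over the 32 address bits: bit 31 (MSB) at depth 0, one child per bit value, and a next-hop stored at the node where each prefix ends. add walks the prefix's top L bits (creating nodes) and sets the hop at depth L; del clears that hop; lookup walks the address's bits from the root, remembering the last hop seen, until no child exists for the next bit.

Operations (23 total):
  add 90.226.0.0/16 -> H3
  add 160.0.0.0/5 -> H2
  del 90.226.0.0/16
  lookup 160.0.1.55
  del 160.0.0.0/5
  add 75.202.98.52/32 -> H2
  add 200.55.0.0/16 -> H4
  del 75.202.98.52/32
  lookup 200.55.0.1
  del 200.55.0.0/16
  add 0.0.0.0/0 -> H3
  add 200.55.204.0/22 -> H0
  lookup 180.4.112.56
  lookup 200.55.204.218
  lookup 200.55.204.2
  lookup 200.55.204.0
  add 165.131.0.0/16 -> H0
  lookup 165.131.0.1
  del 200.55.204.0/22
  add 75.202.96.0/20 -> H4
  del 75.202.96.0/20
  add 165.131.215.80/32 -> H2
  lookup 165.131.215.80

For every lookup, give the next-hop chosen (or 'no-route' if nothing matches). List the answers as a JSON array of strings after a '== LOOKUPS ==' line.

Process each operation:
  + 90.226.0.0/16 (H3) depth=16
  + 160.0.0.0/5 (H2) depth=5
  - 90.226.0.0/16 clear@16
  lookup 160.0.1.55: bits 10100 walk d0:-→d1:-→d2:-→d3:-→d4:-→d5:H2 -> H2
  - 160.0.0.0/5 clear@5
  + 75.202.98.52/32 (H2) depth=32
  + 200.55.0.0/16 (H4) depth=16
  - 75.202.98.52/32 clear@32
  lookup 200.55.0.1: bits 1100100000110111 walk d0:-→d1:-→d2:-→d3:-→d4:-→d5:-→d6:-→d7:-→d8:-→d9:-→d10:-→d11:-→d12:-→d13:-→d14:-→d15:-→d16:H4 -> H4
  - 200.55.0.0/16 clear@16
  + 0.0.0.0/0 (H3) depth=0
  + 200.55.204.0/22 (H0) depth=22
  lookup 180.4.112.56: bits 101 walk d0:H3→d1:-→d2:-→d3:- -> H3
  lookup 200.55.204.218: bits 1100100000110111110011 walk d0:H3→d1:-→d2:-→d3:-→d4:-→d5:-→d6:-→d7:-→d8:-→d9:-→d10:-→d11:-→d12:-→d13:-→d14:-→d15:-→d16:-→d17:-→d18:-→d19:-→d20:-→d21:-→d22:H0 -> H0
  lookup 200.55.204.2: bits 1100100000110111110011 walk d0:H3→d1:-→d2:-→d3:-→d4:-→d5:-→d6:-→d7:-→d8:-→d9:-→d10:-→d11:-→d12:-→d13:-→d14:-→d15:-→d16:-→d17:-→d18:-→d19:-→d20:-→d21:-→d22:H0 -> H0
  lookup 200.55.204.0: bits 1100100000110111110011 walk d0:H3→d1:-→d2:-→d3:-→d4:-→d5:-→d6:-→d7:-→d8:-→d9:-→d10:-→d11:-→d12:-→d13:-→d14:-→d15:-→d16:-→d17:-→d18:-→d19:-→d20:-→d21:-→d22:H0 -> H0
  + 165.131.0.0/16 (H0) depth=16
  lookup 165.131.0.1: bits 1010010110000011 walk d0:H3→d1:-→d2:-→d3:-→d4:-→d5:-→d6:-→d7:-→d8:-→d9:-→d10:-→d11:-→d12:-→d13:-→d14:-→d15:-→d16:H0 -> H0
  - 200.55.204.0/22 clear@22
  + 75.202.96.0/20 (H4) depth=20
  - 75.202.96.0/20 clear@20
  + 165.131.215.80/32 (H2) depth=32
  lookup 165.131.215.80: bits 10100101100000111101011101010000 walk d0:H3→d1:-→d2:-→d3:-→d4:-→d5:-→d6:-→d7:-→d8:-→d9:-→d10:-→d11:-→d12:-→d13:-→d14:-→d15:-→d16:H0→d17:-→d18:-→d19:-→d20:-→d21:-→d22:-→d23:-→d24:-→d25:-→d26:-→d27:-→d28:-→d29:-→d30:-→d31:-→d32:H2 -> H2

== LOOKUPS ==
["H2","H4","H3","H0","H0","H0","H0","H2"]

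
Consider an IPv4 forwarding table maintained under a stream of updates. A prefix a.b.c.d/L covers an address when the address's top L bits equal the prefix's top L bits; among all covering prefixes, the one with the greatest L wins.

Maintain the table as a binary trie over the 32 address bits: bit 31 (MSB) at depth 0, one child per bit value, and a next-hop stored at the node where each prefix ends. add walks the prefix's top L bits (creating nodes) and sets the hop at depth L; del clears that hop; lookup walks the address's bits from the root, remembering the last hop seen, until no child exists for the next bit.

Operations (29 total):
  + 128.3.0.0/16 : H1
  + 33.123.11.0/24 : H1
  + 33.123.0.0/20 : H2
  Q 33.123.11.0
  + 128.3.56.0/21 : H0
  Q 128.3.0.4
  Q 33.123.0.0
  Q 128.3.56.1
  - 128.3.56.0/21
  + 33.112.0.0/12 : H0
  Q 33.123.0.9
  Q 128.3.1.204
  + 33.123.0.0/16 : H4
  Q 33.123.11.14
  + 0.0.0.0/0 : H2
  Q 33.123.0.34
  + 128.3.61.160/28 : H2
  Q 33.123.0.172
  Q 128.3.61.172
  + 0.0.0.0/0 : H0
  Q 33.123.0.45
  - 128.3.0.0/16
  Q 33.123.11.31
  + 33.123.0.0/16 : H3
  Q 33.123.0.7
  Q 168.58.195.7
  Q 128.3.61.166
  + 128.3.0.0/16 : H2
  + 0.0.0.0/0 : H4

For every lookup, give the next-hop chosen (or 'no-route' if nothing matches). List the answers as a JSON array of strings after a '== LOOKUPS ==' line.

Apply in order:
  + 128.3.0.0/16 (H1) depth=16
  + 33.123.11.0/24 (H1) depth=24
  + 33.123.0.0/20 (H2) depth=20
  lookup 33.123.11.0: bits 001000010111101100001011 walk d0:-→d1:-→d2:-→d3:-→d4:-→d5:-→d6:-→d7:-→d8:-→d9:-→d10:-→d11:-→d12:-→d13:-→d14:-→d15:-→d16:-→d17:-→d18:-→d19:-→d20:H2→d21:-→d22:-→d23:-→d24:H1 -> H1
  + 128.3.56.0/21 (H0) depth=21
  lookup 128.3.0.4: bits 100000000000001100 walk d0:-→d1:-→d2:-→d3:-→d4:-→d5:-→d6:-→d7:-→d8:-→d9:-→d10:-→d11:-→d12:-→d13:-→d14:-→d15:-→d16:H1→d17:-→d18:- -> H1
  lookup 33.123.0.0: bits 00100001011110110000 walk d0:-→d1:-→d2:-→d3:-→d4:-→d5:-→d6:-→d7:-→d8:-→d9:-→d10:-→d11:-→d12:-→d13:-→d14:-→d15:-→d16:-→d17:-→d18:-→d19:-→d20:H2 -> H2
  lookup 128.3.56.1: bits 100000000000001100111 walk d0:-→d1:-→d2:-→d3:-→d4:-→d5:-→d6:-→d7:-→d8:-→d9:-→d10:-→d11:-→d12:-→d13:-→d14:-→d15:-→d16:H1→d17:-→d18:-→d19:-→d20:-→d21:H0 -> H0
  - 128.3.56.0/21 clear@21
  + 33.112.0.0/12 (H0) depth=12
  lookup 33.123.0.9: bits 00100001011110110000 walk d0:-→d1:-→d2:-→d3:-→d4:-→d5:-→d6:-→d7:-→d8:-→d9:-→d10:-→d11:-→d12:H0→d13:-→d14:-→d15:-→d16:-→d17:-→d18:-→d19:-→d20:H2 -> H2
  lookup 128.3.1.204: bits 100000000000001100 walk d0:-→d1:-→d2:-→d3:-→d4:-→d5:-→d6:-→d7:-→d8:-→d9:-→d10:-→d11:-→d12:-→d13:-→d14:-→d15:-→d16:H1→d17:-→d18:- -> H1
  + 33.123.0.0/16 (H4) depth=16
  lookup 33.123.11.14: bits 001000010111101100001011 walk d0:-→d1:-→d2:-→d3:-→d4:-→d5:-→d6:-→d7:-→d8:-→d9:-→d10:-→d11:-→d12:H0→d13:-→d14:-→d15:-→d16:H4→d17:-→d18:-→d19:-→d20:H2→d21:-→d22:-→d23:-→d24:H1 -> H1
  + 0.0.0.0/0 (H2) depth=0
  lookup 33.123.0.34: bits 00100001011110110000 walk d0:H2→d1:-→d2:-→d3:-→d4:-→d5:-→d6:-→d7:-→d8:-→d9:-→d10:-→d11:-→d12:H0→d13:-→d14:-→d15:-→d16:H4→d17:-→d18:-→d19:-→d20:H2 -> H2
  + 128.3.61.160/28 (H2) depth=28
  lookup 33.123.0.172: bits 00100001011110110000 walk d0:H2→d1:-→d2:-→d3:-→d4:-→d5:-→d6:-→d7:-→d8:-→d9:-→d10:-→d11:-→d12:H0→d13:-→d14:-→d15:-→d16:H4→d17:-→d18:-→d19:-→d20:H2 -> H2
  lookup 128.3.61.172: bits 1000000000000011001111011010 walk d0:H2→d1:-→d2:-→d3:-→d4:-→d5:-→d6:-→d7:-→d8:-→d9:-→d10:-→d11:-→d12:-→d13:-→d14:-→d15:-→d16:H1→d17:-→d18:-→d19:-→d20:-→d21:-→d22:-→d23:-→d24:-→d25:-→d26:-→d27:-→d28:H2 -> H2
  + 0.0.0.0/0 (H0) depth=0
  lookup 33.123.0.45: bits 00100001011110110000 walk d0:H0→d1:-→d2:-→d3:-→d4:-→d5:-→d6:-→d7:-→d8:-→d9:-→d10:-→d11:-→d12:H0→d13:-→d14:-→d15:-→d16:H4→d17:-→d18:-→d19:-→d20:H2 -> H2
  - 128.3.0.0/16 clear@16
  lookup 33.123.11.31: bits 001000010111101100001011 walk d0:H0→d1:-→d2:-→d3:-→d4:-→d5:-→d6:-→d7:-→d8:-→d9:-→d10:-→d11:-→d12:H0→d13:-→d14:-→d15:-→d16:H4→d17:-→d18:-→d19:-→d20:H2→d21:-→d22:-→d23:-→d24:H1 -> H1
  + 33.123.0.0/16 (H3) depth=16
  lookup 33.123.0.7: bits 00100001011110110000 walk d0:H0→d1:-→d2:-→d3:-→d4:-→d5:-→d6:-→d7:-→d8:-→d9:-→d10:-→d11:-→d12:H0→d13:-→d14:-→d15:-→d16:H3→d17:-→d18:-→d19:-→d20:H2 -> H2
  lookup 168.58.195.7: bits 10 walk d0:H0→d1:-→d2:- -> H0
  lookup 128.3.61.166: bits 1000000000000011001111011010 walk d0:H0→d1:-→d2:-→d3:-→d4:-→d5:-→d6:-→d7:-→d8:-→d9:-→d10:-→d11:-→d12:-→d13:-→d14:-→d15:-→d16:-→d17:-→d18:-→d19:-→d20:-→d21:-→d22:-→d23:-→d24:-→d25:-→d26:-→d27:-→d28:H2 -> H2
  + 128.3.0.0/16 (H2) depth=16
  + 0.0.0.0/0 (H4) depth=0

== LOOKUPS ==
["H1","H1","H2","H0","H2","H1","H1","H2","H2","H2","H2","H1","H2","H0","H2"]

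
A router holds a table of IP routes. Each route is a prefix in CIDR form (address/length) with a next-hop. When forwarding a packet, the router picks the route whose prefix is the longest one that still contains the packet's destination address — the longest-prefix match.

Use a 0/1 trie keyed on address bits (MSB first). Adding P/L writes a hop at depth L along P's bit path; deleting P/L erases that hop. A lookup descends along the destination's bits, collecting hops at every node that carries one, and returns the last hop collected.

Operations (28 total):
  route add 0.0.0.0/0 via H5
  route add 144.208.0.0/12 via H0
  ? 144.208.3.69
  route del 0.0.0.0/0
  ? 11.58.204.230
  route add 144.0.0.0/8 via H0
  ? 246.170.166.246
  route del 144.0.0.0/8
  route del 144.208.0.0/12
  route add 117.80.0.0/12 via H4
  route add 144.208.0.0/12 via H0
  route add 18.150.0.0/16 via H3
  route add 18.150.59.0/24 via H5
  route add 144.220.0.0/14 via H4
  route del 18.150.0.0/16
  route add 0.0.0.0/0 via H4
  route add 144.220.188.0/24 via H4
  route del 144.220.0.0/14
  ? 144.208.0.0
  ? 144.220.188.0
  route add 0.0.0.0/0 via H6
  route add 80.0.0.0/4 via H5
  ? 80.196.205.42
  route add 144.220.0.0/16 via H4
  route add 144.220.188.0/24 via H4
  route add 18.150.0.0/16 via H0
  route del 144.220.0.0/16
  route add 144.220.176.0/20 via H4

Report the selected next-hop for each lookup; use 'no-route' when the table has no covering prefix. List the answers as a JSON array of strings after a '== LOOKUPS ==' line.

Apply in order:
  add 0.0.0.0/0 -> H5 at depth 0
  add 144.208.0.0/12 -> H0 at depth 12
  lookup 144.208.3.69: bits 100100001101 walk d0:H5→d1:-→d2:-→d3:-→d4:-→d5:-→d6:-→d7:-→d8:-→d9:-→d10:-→d11:-→d12:H0 -> H0
  - 0.0.0.0/0 clear@0
  lookup 11.58.204.230: bits ε walk d0:- -> no-route
  add 144.0.0.0/8 -> H0 at depth 8
  lookup 246.170.166.246: bits 1 walk d0:-→d1:- -> no-route
  - 144.0.0.0/8 clear@8
  - 144.208.0.0/12 clear@12
  add 117.80.0.0/12 -> H4 at depth 12
  add 144.208.0.0/12 -> H0 at depth 12
  add 18.150.0.0/16 -> H3 at depth 16
  add 18.150.59.0/24 -> H5 at depth 24
  add 144.220.0.0/14 -> H4 at depth 14
  - 18.150.0.0/16 clear@16
  add 0.0.0.0/0 -> H4 at depth 0
  add 144.220.188.0/24 -> H4 at depth 24
  - 144.220.0.0/14 clear@14
  lookup 144.208.0.0: bits 100100001101 walk d0:H4→d1:-→d2:-→d3:-→d4:-→d5:-→d6:-→d7:-→d8:-→d9:-→d10:-→d11:-→d12:H0 -> H0
  lookup 144.220.188.0: bits 100100001101110010111100 walk d0:H4→d1:-→d2:-→d3:-→d4:-→d5:-→d6:-→d7:-→d8:-→d9:-→d10:-→d11:-→d12:H0→d13:-→d14:-→d15:-→d16:-→d17:-→d18:-→d19:-→d20:-→d21:-→d22:-→d23:-→d24:H4 -> H4
  add 0.0.0.0/0 -> H6 at depth 0
  add 80.0.0.0/4 -> H5 at depth 4
  lookup 80.196.205.42: bits 0101 walk d0:H6→d1:-→d2:-→d3:-→d4:H5 -> H5
  add 144.220.0.0/16 -> H4 at depth 16
  add 144.220.188.0/24 -> H4 at depth 24
  add 18.150.0.0/16 -> H0 at depth 16
  - 144.220.0.0/16 clear@16
  add 144.220.176.0/20 -> H4 at depth 20

== LOOKUPS ==
["H0","no-route","no-route","H0","H4","H5"]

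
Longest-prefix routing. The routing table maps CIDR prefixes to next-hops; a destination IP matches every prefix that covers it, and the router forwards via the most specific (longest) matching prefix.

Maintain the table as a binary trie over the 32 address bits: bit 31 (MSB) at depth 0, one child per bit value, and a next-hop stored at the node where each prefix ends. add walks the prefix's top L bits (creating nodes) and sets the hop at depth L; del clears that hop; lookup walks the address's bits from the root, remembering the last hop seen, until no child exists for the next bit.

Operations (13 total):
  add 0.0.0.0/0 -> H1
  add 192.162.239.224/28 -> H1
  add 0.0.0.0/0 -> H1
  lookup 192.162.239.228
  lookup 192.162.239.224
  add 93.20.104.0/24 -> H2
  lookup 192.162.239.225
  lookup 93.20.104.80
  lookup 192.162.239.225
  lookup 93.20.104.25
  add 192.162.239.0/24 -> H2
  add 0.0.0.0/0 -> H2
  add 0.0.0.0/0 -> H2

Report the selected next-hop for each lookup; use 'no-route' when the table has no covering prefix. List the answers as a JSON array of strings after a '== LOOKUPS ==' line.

Apply in order:
  add 0.0.0.0/0 -> H1 at depth 0
  add 192.162.239.224/28 -> H1 at depth 28
  add 0.0.0.0/0 -> H1 at depth 0
  ? 192.162.239.228  path d0:H1→d1:-→d2:-→d3:-→d4:-→d5:-→d6:-→d7:-→d8:-→d9:-→d10:-→d11:-→d12:-→d13:-→d14:-→d15:-→d16:-→d17:-→d18:-→d19:-→d20:-→d21:-→d22:-→d23:-→d24:-→d25:-→d26:-→d27:-→d28:H1  best=H1
  ? 192.162.239.224  path d0:H1→d1:-→d2:-→d3:-→d4:-→d5:-→d6:-→d7:-→d8:-→d9:-→d10:-→d11:-→d12:-→d13:-→d14:-→d15:-→d16:-→d17:-→d18:-→d19:-→d20:-→d21:-→d22:-→d23:-→d24:-→d25:-→d26:-→d27:-→d28:H1  best=H1
  add 93.20.104.0/24 -> H2 at depth 24
  ? 192.162.239.225  path d0:H1→d1:-→d2:-→d3:-→d4:-→d5:-→d6:-→d7:-→d8:-→d9:-→d10:-→d11:-→d12:-→d13:-→d14:-→d15:-→d16:-→d17:-→d18:-→d19:-→d20:-→d21:-→d22:-→d23:-→d24:-→d25:-→d26:-→d27:-→d28:H1  best=H1
  ? 93.20.104.80  path d0:H1→d1:-→d2:-→d3:-→d4:-→d5:-→d6:-→d7:-→d8:-→d9:-→d10:-→d11:-→d12:-→d13:-→d14:-→d15:-→d16:-→d17:-→d18:-→d19:-→d20:-→d21:-→d22:-→d23:-→d24:H2  best=H2
  ? 192.162.239.225  path d0:H1→d1:-→d2:-→d3:-→d4:-→d5:-→d6:-→d7:-→d8:-→d9:-→d10:-→d11:-→d12:-→d13:-→d14:-→d15:-→d16:-→d17:-→d18:-→d19:-→d20:-→d21:-→d22:-→d23:-→d24:-→d25:-→d26:-→d27:-→d28:H1  best=H1
  ? 93.20.104.25  path d0:H1→d1:-→d2:-→d3:-→d4:-→d5:-→d6:-→d7:-→d8:-→d9:-→d10:-→d11:-→d12:-→d13:-→d14:-→d15:-→d16:-→d17:-→d18:-→d19:-→d20:-→d21:-→d22:-→d23:-→d24:H2  best=H2
  add 192.162.239.0/24 -> H2 at depth 24
  add 0.0.0.0/0 -> H2 at depth 0
  add 0.0.0.0/0 -> H2 at depth 0

== LOOKUPS ==
["H1","H1","H1","H2","H1","H2"]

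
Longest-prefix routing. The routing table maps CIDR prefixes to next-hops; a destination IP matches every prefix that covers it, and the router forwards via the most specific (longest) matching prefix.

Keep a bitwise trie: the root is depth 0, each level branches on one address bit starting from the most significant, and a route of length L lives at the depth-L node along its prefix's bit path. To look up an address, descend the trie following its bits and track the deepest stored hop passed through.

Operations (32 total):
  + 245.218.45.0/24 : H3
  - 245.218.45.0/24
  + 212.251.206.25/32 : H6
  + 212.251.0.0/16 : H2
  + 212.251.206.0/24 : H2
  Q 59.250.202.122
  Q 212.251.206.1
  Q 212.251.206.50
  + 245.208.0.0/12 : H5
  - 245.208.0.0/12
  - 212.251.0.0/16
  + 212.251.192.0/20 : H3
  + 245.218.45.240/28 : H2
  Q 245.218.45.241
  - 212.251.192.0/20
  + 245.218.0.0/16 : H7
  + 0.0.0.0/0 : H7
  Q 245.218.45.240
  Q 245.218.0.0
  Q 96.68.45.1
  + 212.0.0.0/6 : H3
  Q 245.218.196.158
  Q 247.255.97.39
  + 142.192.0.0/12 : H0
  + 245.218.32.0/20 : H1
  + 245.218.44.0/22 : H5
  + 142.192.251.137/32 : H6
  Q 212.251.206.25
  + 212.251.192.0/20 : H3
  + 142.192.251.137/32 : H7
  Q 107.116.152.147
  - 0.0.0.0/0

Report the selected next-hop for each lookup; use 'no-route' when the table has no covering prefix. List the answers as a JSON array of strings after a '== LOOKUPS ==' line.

Apply in order:
  + 245.218.45.0/24 (H3) depth=24
  - 245.218.45.0/24 clear@24
  + 212.251.206.25/32 (H6) depth=32
  + 212.251.0.0/16 (H2) depth=16
  + 212.251.206.0/24 (H2) depth=24
  Q 59.250.202.122: descend ε ; hops seen [∅] ; pick no-route
  Q 212.251.206.1: descend 110101001111101111001110000 ; hops seen [H2,H2] ; pick H2
  Q 212.251.206.50: descend 11010100111110111100111000 ; hops seen [H2,H2] ; pick H2
  + 245.208.0.0/12 (H5) depth=12
  - 245.208.0.0/12 clear@12
  - 212.251.0.0/16 clear@16
  + 212.251.192.0/20 (H3) depth=20
  + 245.218.45.240/28 (H2) depth=28
  Q 245.218.45.241: descend 1111010111011010001011011111 ; hops seen [H2] ; pick H2
  - 212.251.192.0/20 clear@20
  + 245.218.0.0/16 (H7) depth=16
  + 0.0.0.0/0 (H7) depth=0
  Q 245.218.45.240: descend 1111010111011010001011011111 ; hops seen [H7,H7,H2] ; pick H2
  Q 245.218.0.0: descend 111101011101101000 ; hops seen [H7,H7] ; pick H7
  Q 96.68.45.1: descend ε ; hops seen [H7] ; pick H7
  + 212.0.0.0/6 (H3) depth=6
  Q 245.218.196.158: descend 1111010111011010 ; hops seen [H7,H7] ; pick H7
  Q 247.255.97.39: descend 111101 ; hops seen [H7] ; pick H7
  + 142.192.0.0/12 (H0) depth=12
  + 245.218.32.0/20 (H1) depth=20
  + 245.218.44.0/22 (H5) depth=22
  + 142.192.251.137/32 (H6) depth=32
  Q 212.251.206.25: descend 11010100111110111100111000011001 ; hops seen [H7,H3,H2,H6] ; pick H6
  + 212.251.192.0/20 (H3) depth=20
  + 142.192.251.137/32 (H7) depth=32
  Q 107.116.152.147: descend ε ; hops seen [H7] ; pick H7
  - 0.0.0.0/0 clear@0

== LOOKUPS ==
["no-route","H2","H2","H2","H2","H7","H7","H7","H7","H6","H7"]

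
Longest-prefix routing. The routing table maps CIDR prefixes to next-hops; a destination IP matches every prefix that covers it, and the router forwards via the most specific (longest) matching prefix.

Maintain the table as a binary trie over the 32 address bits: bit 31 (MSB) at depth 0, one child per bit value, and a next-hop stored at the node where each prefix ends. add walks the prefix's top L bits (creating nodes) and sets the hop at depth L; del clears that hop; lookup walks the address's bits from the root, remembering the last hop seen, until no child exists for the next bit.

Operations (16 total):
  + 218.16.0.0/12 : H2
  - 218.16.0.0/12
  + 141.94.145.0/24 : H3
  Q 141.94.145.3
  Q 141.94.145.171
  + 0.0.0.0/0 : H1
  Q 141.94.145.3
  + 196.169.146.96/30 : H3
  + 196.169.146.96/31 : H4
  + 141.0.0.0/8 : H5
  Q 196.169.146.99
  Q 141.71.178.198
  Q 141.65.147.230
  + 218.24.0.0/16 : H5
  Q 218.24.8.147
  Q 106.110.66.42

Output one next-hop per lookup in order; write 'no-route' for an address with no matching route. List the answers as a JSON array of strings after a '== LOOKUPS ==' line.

Process each operation:
  add 218.16.0.0/12 -> H2 at depth 12
  - 218.16.0.0/12 clear@12
  add 141.94.145.0/24 -> H3 at depth 24
  lookup 141.94.145.3: bits 100011010101111010010001 walk d0:-→d1:-→d2:-→d3:-→d4:-→d5:-→d6:-→d7:-→d8:-→d9:-→d10:-→d11:-→d12:-→d13:-→d14:-→d15:-→d16:-→d17:-→d18:-→d19:-→d20:-→d21:-→d22:-→d23:-→d24:H3 -> H3
  lookup 141.94.145.171: bits 100011010101111010010001 walk d0:-→d1:-→d2:-→d3:-→d4:-→d5:-→d6:-→d7:-→d8:-→d9:-→d10:-→d11:-→d12:-→d13:-→d14:-→d15:-→d16:-→d17:-→d18:-→d19:-→d20:-→d21:-→d22:-→d23:-→d24:H3 -> H3
  add 0.0.0.0/0 -> H1 at depth 0
  lookup 141.94.145.3: bits 100011010101111010010001 walk d0:H1→d1:-→d2:-→d3:-→d4:-→d5:-→d6:-→d7:-→d8:-→d9:-→d10:-→d11:-→d12:-→d13:-→d14:-→d15:-→d16:-→d17:-→d18:-→d19:-→d20:-→d21:-→d22:-→d23:-→d24:H3 -> H3
  add 196.169.146.96/30 -> H3 at depth 30
  add 196.169.146.96/31 -> H4 at depth 31
  add 141.0.0.0/8 -> H5 at depth 8
  lookup 196.169.146.99: bits 110001001010100110010010011000 walk d0:H1→d1:-→d2:-→d3:-→d4:-→d5:-→d6:-→d7:-→d8:-→d9:-→d10:-→d11:-→d12:-→d13:-→d14:-→d15:-→d16:-→d17:-→d18:-→d19:-→d20:-→d21:-→d22:-→d23:-→d24:-→d25:-→d26:-→d27:-→d28:-→d29:-→d30:H3 -> H3
  lookup 141.71.178.198: bits 10001101010 walk d0:H1→d1:-→d2:-→d3:-→d4:-→d5:-→d6:-→d7:-→d8:H5→d9:-→d10:-→d11:- -> H5
  lookup 141.65.147.230: bits 10001101010 walk d0:H1→d1:-→d2:-→d3:-→d4:-→d5:-→d6:-→d7:-→d8:H5→d9:-→d10:-→d11:- -> H5
  add 218.24.0.0/16 -> H5 at depth 16
  lookup 218.24.8.147: bits 1101101000011000 walk d0:H1→d1:-→d2:-→d3:-→d4:-→d5:-→d6:-→d7:-→d8:-→d9:-→d10:-→d11:-→d12:-→d13:-→d14:-→d15:-→d16:H5 -> H5
  lookup 106.110.66.42: bits ε walk d0:H1 -> H1

== LOOKUPS ==
["H3","H3","H3","H3","H5","H5","H5","H1"]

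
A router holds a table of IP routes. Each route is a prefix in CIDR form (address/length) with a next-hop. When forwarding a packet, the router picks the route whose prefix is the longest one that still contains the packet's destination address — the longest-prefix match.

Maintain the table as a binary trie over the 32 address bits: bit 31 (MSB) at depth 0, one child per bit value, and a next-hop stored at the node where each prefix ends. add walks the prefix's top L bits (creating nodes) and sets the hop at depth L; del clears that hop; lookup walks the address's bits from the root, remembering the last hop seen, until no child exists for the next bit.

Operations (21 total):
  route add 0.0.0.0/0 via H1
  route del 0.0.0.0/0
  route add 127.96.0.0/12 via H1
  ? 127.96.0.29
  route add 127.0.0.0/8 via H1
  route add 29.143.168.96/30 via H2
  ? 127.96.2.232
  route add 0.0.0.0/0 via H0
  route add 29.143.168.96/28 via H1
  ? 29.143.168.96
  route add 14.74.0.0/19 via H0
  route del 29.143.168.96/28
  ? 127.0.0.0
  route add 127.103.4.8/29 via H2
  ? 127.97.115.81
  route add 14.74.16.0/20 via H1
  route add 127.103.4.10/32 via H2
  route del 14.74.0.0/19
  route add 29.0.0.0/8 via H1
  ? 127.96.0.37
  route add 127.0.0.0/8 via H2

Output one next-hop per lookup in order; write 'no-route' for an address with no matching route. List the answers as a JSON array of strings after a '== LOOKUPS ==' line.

Apply in order:
  add 0.0.0.0/0 -> H1 at depth 0
  - 0.0.0.0/0 clear@0
  add 127.96.0.0/12 -> H1 at depth 12
  ? 127.96.0.29  path d0:-→d1:-→d2:-→d3:-→d4:-→d5:-→d6:-→d7:-→d8:-→d9:-→d10:-→d11:-→d12:H1  best=H1
  add 127.0.0.0/8 -> H1 at depth 8
  add 29.143.168.96/30 -> H2 at depth 30
  ? 127.96.2.232  path d0:-→d1:-→d2:-→d3:-→d4:-→d5:-→d6:-→d7:-→d8:H1→d9:-→d10:-→d11:-→d12:H1  best=H1
  add 0.0.0.0/0 -> H0 at depth 0
  add 29.143.168.96/28 -> H1 at depth 28
  ? 29.143.168.96  path d0:H0→d1:-→d2:-→d3:-→d4:-→d5:-→d6:-→d7:-→d8:-→d9:-→d10:-→d11:-→d12:-→d13:-→d14:-→d15:-→d16:-→d17:-→d18:-→d19:-→d20:-→d21:-→d22:-→d23:-→d24:-→d25:-→d26:-→d27:-→d28:H1→d29:-→d30:H2  best=H2
  add 14.74.0.0/19 -> H0 at depth 19
  - 29.143.168.96/28 clear@28
  ? 127.0.0.0  path d0:H0→d1:-→d2:-→d3:-→d4:-→d5:-→d6:-→d7:-→d8:H1→d9:-  best=H1
  add 127.103.4.8/29 -> H2 at depth 29
  ? 127.97.115.81  path d0:H0→d1:-→d2:-→d3:-→d4:-→d5:-→d6:-→d7:-→d8:H1→d9:-→d10:-→d11:-→d12:H1→d13:-  best=H1
  add 14.74.16.0/20 -> H1 at depth 20
  add 127.103.4.10/32 -> H2 at depth 32
  - 14.74.0.0/19 clear@19
  add 29.0.0.0/8 -> H1 at depth 8
  ? 127.96.0.37  path d0:H0→d1:-→d2:-→d3:-→d4:-→d5:-→d6:-→d7:-→d8:H1→d9:-→d10:-→d11:-→d12:H1→d13:-  best=H1
  add 127.0.0.0/8 -> H2 at depth 8

== LOOKUPS ==
["H1","H1","H2","H1","H1","H1"]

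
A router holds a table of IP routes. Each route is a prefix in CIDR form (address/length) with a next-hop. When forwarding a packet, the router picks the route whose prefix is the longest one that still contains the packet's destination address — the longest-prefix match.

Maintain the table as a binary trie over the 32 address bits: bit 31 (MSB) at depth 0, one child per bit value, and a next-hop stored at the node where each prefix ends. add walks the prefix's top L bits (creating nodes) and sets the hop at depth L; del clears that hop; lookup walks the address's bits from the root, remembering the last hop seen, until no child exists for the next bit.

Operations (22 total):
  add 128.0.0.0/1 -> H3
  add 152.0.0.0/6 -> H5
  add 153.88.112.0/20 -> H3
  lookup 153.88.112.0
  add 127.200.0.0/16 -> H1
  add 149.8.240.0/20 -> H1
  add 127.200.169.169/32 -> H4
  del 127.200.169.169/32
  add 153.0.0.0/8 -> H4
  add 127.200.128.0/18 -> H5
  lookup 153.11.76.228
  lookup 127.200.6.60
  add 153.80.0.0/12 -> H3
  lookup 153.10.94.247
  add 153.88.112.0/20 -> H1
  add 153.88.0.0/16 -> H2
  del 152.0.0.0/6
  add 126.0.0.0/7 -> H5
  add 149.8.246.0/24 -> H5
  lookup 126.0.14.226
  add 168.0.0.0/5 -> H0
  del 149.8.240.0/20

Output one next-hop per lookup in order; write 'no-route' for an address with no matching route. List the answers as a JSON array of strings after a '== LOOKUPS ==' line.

Process each operation:
  + 128.0.0.0/1 (H3) depth=1
  + 152.0.0.0/6 (H5) depth=6
  + 153.88.112.0/20 (H3) depth=20
  Q 153.88.112.0: descend 10011001010110000111 ; hops seen [H3,H5,H3] ; pick H3
  + 127.200.0.0/16 (H1) depth=16
  + 149.8.240.0/20 (H1) depth=20
  + 127.200.169.169/32 (H4) depth=32
  - 127.200.169.169/32 clear@32
  + 153.0.0.0/8 (H4) depth=8
  + 127.200.128.0/18 (H5) depth=18
  Q 153.11.76.228: descend 100110010 ; hops seen [H3,H5,H4] ; pick H4
  Q 127.200.6.60: descend 0111111111001000 ; hops seen [H1] ; pick H1
  + 153.80.0.0/12 (H3) depth=12
  Q 153.10.94.247: descend 100110010 ; hops seen [H3,H5,H4] ; pick H4
  + 153.88.112.0/20 (H1) depth=20
  + 153.88.0.0/16 (H2) depth=16
  - 152.0.0.0/6 clear@6
  + 126.0.0.0/7 (H5) depth=7
  + 149.8.246.0/24 (H5) depth=24
  Q 126.0.14.226: descend 0111111 ; hops seen [H5] ; pick H5
  + 168.0.0.0/5 (H0) depth=5
  - 149.8.240.0/20 clear@20

== LOOKUPS ==
["H3","H4","H1","H4","H5"]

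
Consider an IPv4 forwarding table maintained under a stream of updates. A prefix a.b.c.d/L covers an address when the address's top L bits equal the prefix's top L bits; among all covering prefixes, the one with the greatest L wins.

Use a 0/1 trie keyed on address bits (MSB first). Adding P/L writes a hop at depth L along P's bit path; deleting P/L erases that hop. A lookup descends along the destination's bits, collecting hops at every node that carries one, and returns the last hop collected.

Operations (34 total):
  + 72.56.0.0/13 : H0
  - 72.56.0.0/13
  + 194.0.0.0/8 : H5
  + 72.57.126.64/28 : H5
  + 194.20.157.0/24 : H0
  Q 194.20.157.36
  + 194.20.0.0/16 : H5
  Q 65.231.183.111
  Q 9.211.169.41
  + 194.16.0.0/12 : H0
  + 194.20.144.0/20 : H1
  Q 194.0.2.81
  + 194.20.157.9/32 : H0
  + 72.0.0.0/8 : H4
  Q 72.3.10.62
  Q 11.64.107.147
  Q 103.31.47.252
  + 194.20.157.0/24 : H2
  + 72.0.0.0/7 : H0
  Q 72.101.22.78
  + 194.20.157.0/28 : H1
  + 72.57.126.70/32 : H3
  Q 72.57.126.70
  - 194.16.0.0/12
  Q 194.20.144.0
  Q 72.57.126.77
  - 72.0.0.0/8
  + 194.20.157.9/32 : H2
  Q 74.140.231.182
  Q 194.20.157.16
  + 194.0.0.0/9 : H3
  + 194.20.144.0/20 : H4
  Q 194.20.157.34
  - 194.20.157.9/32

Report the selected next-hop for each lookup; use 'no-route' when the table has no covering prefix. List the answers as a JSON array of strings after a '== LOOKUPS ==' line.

Apply in order:
  + 72.56.0.0/13 (H0) depth=13
  - 72.56.0.0/13 clear@13
  + 194.0.0.0/8 (H5) depth=8
  + 72.57.126.64/28 (H5) depth=28
  + 194.20.157.0/24 (H0) depth=24
  Q 194.20.157.36: descend 110000100001010010011101 ; hops seen [H5,H0] ; pick H0
  + 194.20.0.0/16 (H5) depth=16
  Q 65.231.183.111: descend 0100 ; hops seen [∅] ; pick no-route
  Q 9.211.169.41: descend 0 ; hops seen [∅] ; pick no-route
  + 194.16.0.0/12 (H0) depth=12
  + 194.20.144.0/20 (H1) depth=20
  Q 194.0.2.81: descend 11000010000 ; hops seen [H5] ; pick H5
  + 194.20.157.9/32 (H0) depth=32
  + 72.0.0.0/8 (H4) depth=8
  Q 72.3.10.62: descend 0100100000 ; hops seen [H4] ; pick H4
  Q 11.64.107.147: descend 0 ; hops seen [∅] ; pick no-route
  Q 103.31.47.252: descend 01 ; hops seen [∅] ; pick no-route
  + 194.20.157.0/24 (H2) depth=24
  + 72.0.0.0/7 (H0) depth=7
  Q 72.101.22.78: descend 010010000 ; hops seen [H0,H4] ; pick H4
  + 194.20.157.0/28 (H1) depth=28
  + 72.57.126.70/32 (H3) depth=32
  Q 72.57.126.70: descend 01001000001110010111111001000110 ; hops seen [H0,H4,H5,H3] ; pick H3
  - 194.16.0.0/12 clear@12
  Q 194.20.144.0: descend 11000010000101001001 ; hops seen [H5,H5,H1] ; pick H1
  Q 72.57.126.77: descend 0100100000111001011111100100 ; hops seen [H0,H4,H5] ; pick H5
  - 72.0.0.0/8 clear@8
  + 194.20.157.9/32 (H2) depth=32
  Q 74.140.231.182: descend 010010 ; hops seen [∅] ; pick no-route
  Q 194.20.157.16: descend 110000100001010010011101000 ; hops seen [H5,H5,H1,H2] ; pick H2
  + 194.0.0.0/9 (H3) depth=9
  + 194.20.144.0/20 (H4) depth=20
  Q 194.20.157.34: descend 11000010000101001001110100 ; hops seen [H5,H3,H5,H4,H2] ; pick H2
  - 194.20.157.9/32 clear@32

== LOOKUPS ==
["H0","no-route","no-route","H5","H4","no-route","no-route","H4","H3","H1","H5","no-route","H2","H2"]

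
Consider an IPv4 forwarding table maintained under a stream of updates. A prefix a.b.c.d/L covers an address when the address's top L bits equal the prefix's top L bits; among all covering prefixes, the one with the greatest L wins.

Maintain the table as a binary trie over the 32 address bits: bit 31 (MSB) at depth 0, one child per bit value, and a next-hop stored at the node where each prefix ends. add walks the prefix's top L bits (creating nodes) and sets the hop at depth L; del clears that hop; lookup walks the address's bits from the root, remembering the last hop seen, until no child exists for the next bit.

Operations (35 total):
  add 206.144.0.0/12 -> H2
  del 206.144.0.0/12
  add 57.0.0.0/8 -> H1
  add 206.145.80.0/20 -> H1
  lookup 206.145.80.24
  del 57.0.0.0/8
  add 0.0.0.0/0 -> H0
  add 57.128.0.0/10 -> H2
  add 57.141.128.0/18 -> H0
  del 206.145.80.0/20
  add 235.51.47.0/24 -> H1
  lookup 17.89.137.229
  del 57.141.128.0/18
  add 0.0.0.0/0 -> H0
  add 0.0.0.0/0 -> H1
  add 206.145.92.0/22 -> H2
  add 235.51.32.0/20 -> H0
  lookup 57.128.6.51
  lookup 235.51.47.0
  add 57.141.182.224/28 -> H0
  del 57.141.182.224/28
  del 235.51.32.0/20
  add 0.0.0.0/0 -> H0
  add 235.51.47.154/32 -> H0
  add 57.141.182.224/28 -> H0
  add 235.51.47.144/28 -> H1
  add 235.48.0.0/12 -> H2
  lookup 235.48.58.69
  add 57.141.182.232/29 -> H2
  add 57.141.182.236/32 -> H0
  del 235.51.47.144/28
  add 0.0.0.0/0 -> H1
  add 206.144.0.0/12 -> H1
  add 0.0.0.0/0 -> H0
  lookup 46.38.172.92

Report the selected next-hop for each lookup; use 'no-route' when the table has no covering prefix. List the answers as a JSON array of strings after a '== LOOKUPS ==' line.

Apply in order:
  add 206.144.0.0/12 -> H2 at depth 12
  del 206.144.0.0/12 (clear depth 12)
  add 57.0.0.0/8 -> H1 at depth 8
  add 206.145.80.0/20 -> H1 at depth 20
  Q 206.145.80.24: descend 11001110100100010101 ; hops seen [H1] ; pick H1
  del 57.0.0.0/8 (clear depth 8)
  add 0.0.0.0/0 -> H0 at depth 0
  add 57.128.0.0/10 -> H2 at depth 10
  add 57.141.128.0/18 -> H0 at depth 18
  del 206.145.80.0/20 (clear depth 20)
  add 235.51.47.0/24 -> H1 at depth 24
  Q 17.89.137.229: descend 00 ; hops seen [H0] ; pick H0
  del 57.141.128.0/18 (clear depth 18)
  add 0.0.0.0/0 -> H0 at depth 0
  add 0.0.0.0/0 -> H1 at depth 0
  add 206.145.92.0/22 -> H2 at depth 22
  add 235.51.32.0/20 -> H0 at depth 20
  Q 57.128.6.51: descend 001110011000 ; hops seen [H1,H2] ; pick H2
  Q 235.51.47.0: descend 111010110011001100101111 ; hops seen [H1,H0,H1] ; pick H1
  add 57.141.182.224/28 -> H0 at depth 28
  del 57.141.182.224/28 (clear depth 28)
  del 235.51.32.0/20 (clear depth 20)
  add 0.0.0.0/0 -> H0 at depth 0
  add 235.51.47.154/32 -> H0 at depth 32
  add 57.141.182.224/28 -> H0 at depth 28
  add 235.51.47.144/28 -> H1 at depth 28
  add 235.48.0.0/12 -> H2 at depth 12
  Q 235.48.58.69: descend 11101011001100 ; hops seen [H0,H2] ; pick H2
  add 57.141.182.232/29 -> H2 at depth 29
  add 57.141.182.236/32 -> H0 at depth 32
  del 235.51.47.144/28 (clear depth 28)
  add 0.0.0.0/0 -> H1 at depth 0
  add 206.144.0.0/12 -> H1 at depth 12
  add 0.0.0.0/0 -> H0 at depth 0
  Q 46.38.172.92: descend 001 ; hops seen [H0] ; pick H0

== LOOKUPS ==
["H1","H0","H2","H1","H2","H0"]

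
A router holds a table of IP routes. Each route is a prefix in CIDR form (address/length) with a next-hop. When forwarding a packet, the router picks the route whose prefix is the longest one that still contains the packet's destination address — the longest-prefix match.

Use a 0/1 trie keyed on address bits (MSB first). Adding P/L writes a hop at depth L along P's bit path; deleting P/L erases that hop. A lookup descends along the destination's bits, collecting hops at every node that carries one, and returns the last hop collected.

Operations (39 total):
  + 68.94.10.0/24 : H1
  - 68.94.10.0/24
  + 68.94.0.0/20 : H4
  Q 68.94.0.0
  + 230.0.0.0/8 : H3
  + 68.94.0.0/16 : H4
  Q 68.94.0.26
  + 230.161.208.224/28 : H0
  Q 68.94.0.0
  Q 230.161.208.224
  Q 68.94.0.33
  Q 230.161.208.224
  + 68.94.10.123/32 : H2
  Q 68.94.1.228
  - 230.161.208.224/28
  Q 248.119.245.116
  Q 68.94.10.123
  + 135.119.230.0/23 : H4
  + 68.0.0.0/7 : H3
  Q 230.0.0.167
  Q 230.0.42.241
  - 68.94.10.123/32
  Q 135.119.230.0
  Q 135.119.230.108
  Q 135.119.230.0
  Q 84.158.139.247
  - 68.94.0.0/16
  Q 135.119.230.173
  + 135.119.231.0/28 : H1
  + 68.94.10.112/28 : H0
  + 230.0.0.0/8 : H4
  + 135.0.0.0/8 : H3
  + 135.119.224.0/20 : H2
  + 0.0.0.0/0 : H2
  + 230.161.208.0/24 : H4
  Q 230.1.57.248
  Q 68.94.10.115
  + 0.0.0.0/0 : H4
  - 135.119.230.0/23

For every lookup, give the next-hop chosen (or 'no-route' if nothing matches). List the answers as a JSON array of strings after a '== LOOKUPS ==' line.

Apply in order:
  + 68.94.10.0/24 (H1) depth=24
  del 68.94.10.0/24 (clear depth 24)
  + 68.94.0.0/20 (H4) depth=20
  Q 68.94.0.0: descend 01000100010111100000 ; hops seen [H4] ; pick H4
  + 230.0.0.0/8 (H3) depth=8
  + 68.94.0.0/16 (H4) depth=16
  Q 68.94.0.26: descend 01000100010111100000 ; hops seen [H4,H4] ; pick H4
  + 230.161.208.224/28 (H0) depth=28
  Q 68.94.0.0: descend 01000100010111100000 ; hops seen [H4,H4] ; pick H4
  Q 230.161.208.224: descend 1110011010100001110100001110 ; hops seen [H3,H0] ; pick H0
  Q 68.94.0.33: descend 01000100010111100000 ; hops seen [H4,H4] ; pick H4
  Q 230.161.208.224: descend 1110011010100001110100001110 ; hops seen [H3,H0] ; pick H0
  + 68.94.10.123/32 (H2) depth=32
  Q 68.94.1.228: descend 01000100010111100000 ; hops seen [H4,H4] ; pick H4
  del 230.161.208.224/28 (clear depth 28)
  Q 248.119.245.116: descend 111 ; hops seen [∅] ; pick no-route
  Q 68.94.10.123: descend 01000100010111100000101001111011 ; hops seen [H4,H4,H2] ; pick H2
  + 135.119.230.0/23 (H4) depth=23
  + 68.0.0.0/7 (H3) depth=7
  Q 230.0.0.167: descend 11100110 ; hops seen [H3] ; pick H3
  Q 230.0.42.241: descend 11100110 ; hops seen [H3] ; pick H3
  del 68.94.10.123/32 (clear depth 32)
  Q 135.119.230.0: descend 10000111011101111110011 ; hops seen [H4] ; pick H4
  Q 135.119.230.108: descend 10000111011101111110011 ; hops seen [H4] ; pick H4
  Q 135.119.230.0: descend 10000111011101111110011 ; hops seen [H4] ; pick H4
  Q 84.158.139.247: descend 010 ; hops seen [∅] ; pick no-route
  del 68.94.0.0/16 (clear depth 16)
  Q 135.119.230.173: descend 10000111011101111110011 ; hops seen [H4] ; pick H4
  + 135.119.231.0/28 (H1) depth=28
  + 68.94.10.112/28 (H0) depth=28
  + 230.0.0.0/8 (H4) depth=8
  + 135.0.0.0/8 (H3) depth=8
  + 135.119.224.0/20 (H2) depth=20
  + 0.0.0.0/0 (H2) depth=0
  + 230.161.208.0/24 (H4) depth=24
  Q 230.1.57.248: descend 11100110 ; hops seen [H2,H4] ; pick H4
  Q 68.94.10.115: descend 0100010001011110000010100111 ; hops seen [H2,H3,H4,H0] ; pick H0
  + 0.0.0.0/0 (H4) depth=0
  del 135.119.230.0/23 (clear depth 23)

== LOOKUPS ==
["H4","H4","H4","H0","H4","H0","H4","no-route","H2","H3","H3","H4","H4","H4","no-route","H4","H4","H0"]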